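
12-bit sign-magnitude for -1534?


Sign bit: 1 (negative)
Magnitude: 1534 = 10111111110
= 110111111110


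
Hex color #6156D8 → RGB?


Hex: #6156D8
R = 61₁₆ = 97
G = 56₁₆ = 86
B = D8₁₆ = 216
= RGB(97, 86, 216)


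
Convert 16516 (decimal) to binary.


Divide by 2 repeatedly:
16516 ÷ 2 = 8258 remainder 0
8258 ÷ 2 = 4129 remainder 0
4129 ÷ 2 = 2064 remainder 1
2064 ÷ 2 = 1032 remainder 0
1032 ÷ 2 = 516 remainder 0
516 ÷ 2 = 258 remainder 0
258 ÷ 2 = 129 remainder 0
129 ÷ 2 = 64 remainder 1
64 ÷ 2 = 32 remainder 0
32 ÷ 2 = 16 remainder 0
16 ÷ 2 = 8 remainder 0
8 ÷ 2 = 4 remainder 0
4 ÷ 2 = 2 remainder 0
2 ÷ 2 = 1 remainder 0
1 ÷ 2 = 0 remainder 1
Reading remainders bottom-up:
= 100000010000100


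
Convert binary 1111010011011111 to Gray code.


Binary: 1111010011011111
Gray code: G = B XOR (B >> 1)
B >> 1 = 0111101001101111
1111010011011111 XOR 0111101001101111:
  1 XOR 0 = 1
  1 XOR 1 = 0
  1 XOR 1 = 0
  1 XOR 1 = 0
  0 XOR 1 = 1
  1 XOR 0 = 1
  0 XOR 1 = 1
  0 XOR 0 = 0
  1 XOR 0 = 1
  1 XOR 1 = 0
  0 XOR 1 = 1
  1 XOR 0 = 1
  1 XOR 1 = 0
  1 XOR 1 = 0
  1 XOR 1 = 0
  1 XOR 1 = 0
= 1000111010110000


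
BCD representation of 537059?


Each digit → 4-bit binary:
  5 → 0101
  3 → 0011
  7 → 0111
  0 → 0000
  5 → 0101
  9 → 1001
= 0101 0011 0111 0000 0101 1001


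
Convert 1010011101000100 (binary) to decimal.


Positional values:
Bit 2: 1 × 2^2 = 4
Bit 6: 1 × 2^6 = 64
Bit 8: 1 × 2^8 = 256
Bit 9: 1 × 2^9 = 512
Bit 10: 1 × 2^10 = 1024
Bit 13: 1 × 2^13 = 8192
Bit 15: 1 × 2^15 = 32768
Sum = 4 + 64 + 256 + 512 + 1024 + 8192 + 32768
= 42820


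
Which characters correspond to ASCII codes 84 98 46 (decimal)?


Codes (decimal): 84 98 46
Per-code ASCII lookup:
  84  (range 65-90: uppercase, 84 - 65 = 19) → 'T'
  98  (range 97-122: lowercase, 98 - 97 = 1) → 'b'
  46  (special character) → '.'
= 'Tb.'


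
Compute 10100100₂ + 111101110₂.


Align and add column by column (LSB to MSB, carry propagating):
  0010100100
+ 0111101110
  ----------
  col 0: 0 + 0 + 0 (carry in) = 0 → bit 0, carry out 0
  col 1: 0 + 1 + 0 (carry in) = 1 → bit 1, carry out 0
  col 2: 1 + 1 + 0 (carry in) = 2 → bit 0, carry out 1
  col 3: 0 + 1 + 1 (carry in) = 2 → bit 0, carry out 1
  col 4: 0 + 0 + 1 (carry in) = 1 → bit 1, carry out 0
  col 5: 1 + 1 + 0 (carry in) = 2 → bit 0, carry out 1
  col 6: 0 + 1 + 1 (carry in) = 2 → bit 0, carry out 1
  col 7: 1 + 1 + 1 (carry in) = 3 → bit 1, carry out 1
  col 8: 0 + 1 + 1 (carry in) = 2 → bit 0, carry out 1
  col 9: 0 + 0 + 1 (carry in) = 1 → bit 1, carry out 0
Reading bits MSB→LSB: 1010010010
Strip leading zeros: 1010010010
= 1010010010


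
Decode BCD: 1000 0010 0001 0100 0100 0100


Each 4-bit group → digit:
  1000 → 8
  0010 → 2
  0001 → 1
  0100 → 4
  0100 → 4
  0100 → 4
= 821444


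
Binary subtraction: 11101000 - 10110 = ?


Align and subtract column by column (LSB to MSB, borrowing when needed):
  11101000
- 00010110
  --------
  col 0: (0 - 0 borrow-in) - 0 → 0 - 0 = 0, borrow out 0
  col 1: (0 - 0 borrow-in) - 1 → borrow from next column: (0+2) - 1 = 1, borrow out 1
  col 2: (0 - 1 borrow-in) - 1 → borrow from next column: (-1+2) - 1 = 0, borrow out 1
  col 3: (1 - 1 borrow-in) - 0 → 0 - 0 = 0, borrow out 0
  col 4: (0 - 0 borrow-in) - 1 → borrow from next column: (0+2) - 1 = 1, borrow out 1
  col 5: (1 - 1 borrow-in) - 0 → 0 - 0 = 0, borrow out 0
  col 6: (1 - 0 borrow-in) - 0 → 1 - 0 = 1, borrow out 0
  col 7: (1 - 0 borrow-in) - 0 → 1 - 0 = 1, borrow out 0
Reading bits MSB→LSB: 11010010
Strip leading zeros: 11010010
= 11010010


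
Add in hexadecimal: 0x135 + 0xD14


Align and add column by column (LSB to MSB, each column mod 16 with carry):
  0135
+ 0D14
  ----
  col 0: 5(5) + 4(4) + 0 (carry in) = 9 → 9(9), carry out 0
  col 1: 3(3) + 1(1) + 0 (carry in) = 4 → 4(4), carry out 0
  col 2: 1(1) + D(13) + 0 (carry in) = 14 → E(14), carry out 0
  col 3: 0(0) + 0(0) + 0 (carry in) = 0 → 0(0), carry out 0
Reading digits MSB→LSB: 0E49
Strip leading zeros: E49
= 0xE49


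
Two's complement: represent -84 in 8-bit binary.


Original: 01010100
Step 1 - Invert all bits: 10101011
Step 2 - Add 1: 10101011 + 1
= 10101100 (represents -84)


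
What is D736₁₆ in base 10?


Positional values:
Position 0: 6 × 16^0 = 6 × 1 = 6
Position 1: 3 × 16^1 = 3 × 16 = 48
Position 2: 7 × 16^2 = 7 × 256 = 1792
Position 3: D × 16^3 = 13 × 4096 = 53248
Sum = 6 + 48 + 1792 + 53248
= 55094


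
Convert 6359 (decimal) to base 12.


Divide by 12 repeatedly:
6359 ÷ 12 = 529 remainder 11
529 ÷ 12 = 44 remainder 1
44 ÷ 12 = 3 remainder 8
3 ÷ 12 = 0 remainder 3
Reading remainders bottom-up:
= 381B


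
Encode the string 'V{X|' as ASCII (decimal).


String: 'V{X|'  (4 characters)
Per-character ASCII lookup:
  'V': uppercase starts at 65: 'V' = 65 + 21 = 86
  '{': special character: '{' = 123
  'X': uppercase starts at 65: 'X' = 65 + 23 = 88
  '|': special character: '|' = 124
= 86 123 88 124


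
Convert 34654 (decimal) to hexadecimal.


Divide by 16 repeatedly:
34654 ÷ 16 = 2165 remainder 14 (E)
2165 ÷ 16 = 135 remainder 5 (5)
135 ÷ 16 = 8 remainder 7 (7)
8 ÷ 16 = 0 remainder 8 (8)
Reading remainders bottom-up:
= 0x875E


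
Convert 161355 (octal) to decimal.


Positional values:
Position 0: 5 × 8^0 = 5
Position 1: 5 × 8^1 = 40
Position 2: 3 × 8^2 = 192
Position 3: 1 × 8^3 = 512
Position 4: 6 × 8^4 = 24576
Position 5: 1 × 8^5 = 32768
Sum = 5 + 40 + 192 + 512 + 24576 + 32768
= 58093


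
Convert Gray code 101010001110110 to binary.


Gray code: 101010001110110
MSB stays the same: 1
Each subsequent bit = prev_binary XOR current_gray:
  B[1] = 1 XOR 0 = 1
  B[2] = 1 XOR 1 = 0
  B[3] = 0 XOR 0 = 0
  B[4] = 0 XOR 1 = 1
  B[5] = 1 XOR 0 = 1
  B[6] = 1 XOR 0 = 1
  B[7] = 1 XOR 0 = 1
  B[8] = 1 XOR 1 = 0
  B[9] = 0 XOR 1 = 1
  B[10] = 1 XOR 1 = 0
  B[11] = 0 XOR 0 = 0
  B[12] = 0 XOR 1 = 1
  B[13] = 1 XOR 1 = 0
  B[14] = 0 XOR 0 = 0
= 110011110100100 (26532 decimal)


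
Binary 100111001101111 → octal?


Group into 3-bit groups: 100111001101111
  100 = 4
  111 = 7
  001 = 1
  101 = 5
  111 = 7
= 0o47157


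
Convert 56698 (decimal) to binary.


Divide by 2 repeatedly:
56698 ÷ 2 = 28349 remainder 0
28349 ÷ 2 = 14174 remainder 1
14174 ÷ 2 = 7087 remainder 0
7087 ÷ 2 = 3543 remainder 1
3543 ÷ 2 = 1771 remainder 1
1771 ÷ 2 = 885 remainder 1
885 ÷ 2 = 442 remainder 1
442 ÷ 2 = 221 remainder 0
221 ÷ 2 = 110 remainder 1
110 ÷ 2 = 55 remainder 0
55 ÷ 2 = 27 remainder 1
27 ÷ 2 = 13 remainder 1
13 ÷ 2 = 6 remainder 1
6 ÷ 2 = 3 remainder 0
3 ÷ 2 = 1 remainder 1
1 ÷ 2 = 0 remainder 1
Reading remainders bottom-up:
= 1101110101111010


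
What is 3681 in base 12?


Divide by 12 repeatedly:
3681 ÷ 12 = 306 remainder 9
306 ÷ 12 = 25 remainder 6
25 ÷ 12 = 2 remainder 1
2 ÷ 12 = 0 remainder 2
Reading remainders bottom-up:
= 2169


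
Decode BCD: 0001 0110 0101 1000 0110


Each 4-bit group → digit:
  0001 → 1
  0110 → 6
  0101 → 5
  1000 → 8
  0110 → 6
= 16586


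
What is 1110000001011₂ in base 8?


Group into 3-bit groups: 001110000001011
  001 = 1
  110 = 6
  000 = 0
  001 = 1
  011 = 3
= 0o16013


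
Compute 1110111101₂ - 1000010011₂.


Align and subtract column by column (LSB to MSB, borrowing when needed):
  1110111101
- 1000010011
  ----------
  col 0: (1 - 0 borrow-in) - 1 → 1 - 1 = 0, borrow out 0
  col 1: (0 - 0 borrow-in) - 1 → borrow from next column: (0+2) - 1 = 1, borrow out 1
  col 2: (1 - 1 borrow-in) - 0 → 0 - 0 = 0, borrow out 0
  col 3: (1 - 0 borrow-in) - 0 → 1 - 0 = 1, borrow out 0
  col 4: (1 - 0 borrow-in) - 1 → 1 - 1 = 0, borrow out 0
  col 5: (1 - 0 borrow-in) - 0 → 1 - 0 = 1, borrow out 0
  col 6: (0 - 0 borrow-in) - 0 → 0 - 0 = 0, borrow out 0
  col 7: (1 - 0 borrow-in) - 0 → 1 - 0 = 1, borrow out 0
  col 8: (1 - 0 borrow-in) - 0 → 1 - 0 = 1, borrow out 0
  col 9: (1 - 0 borrow-in) - 1 → 1 - 1 = 0, borrow out 0
Reading bits MSB→LSB: 0110101010
Strip leading zeros: 110101010
= 110101010


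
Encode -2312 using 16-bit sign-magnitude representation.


Sign bit: 1 (negative)
Magnitude: 2312 = 000100100001000
= 1000100100001000


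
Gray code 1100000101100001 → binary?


Gray code: 1100000101100001
MSB stays the same: 1
Each subsequent bit = prev_binary XOR current_gray:
  B[1] = 1 XOR 1 = 0
  B[2] = 0 XOR 0 = 0
  B[3] = 0 XOR 0 = 0
  B[4] = 0 XOR 0 = 0
  B[5] = 0 XOR 0 = 0
  B[6] = 0 XOR 0 = 0
  B[7] = 0 XOR 1 = 1
  B[8] = 1 XOR 0 = 1
  B[9] = 1 XOR 1 = 0
  B[10] = 0 XOR 1 = 1
  B[11] = 1 XOR 0 = 1
  B[12] = 1 XOR 0 = 1
  B[13] = 1 XOR 0 = 1
  B[14] = 1 XOR 0 = 1
  B[15] = 1 XOR 1 = 0
= 1000000110111110 (33214 decimal)


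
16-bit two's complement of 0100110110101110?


Original: 0100110110101110
Step 1 - Invert all bits: 1011001001010001
Step 2 - Add 1: 1011001001010001 + 1
= 1011001001010010 (represents -19886)


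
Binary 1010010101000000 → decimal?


Positional values:
Bit 6: 1 × 2^6 = 64
Bit 8: 1 × 2^8 = 256
Bit 10: 1 × 2^10 = 1024
Bit 13: 1 × 2^13 = 8192
Bit 15: 1 × 2^15 = 32768
Sum = 64 + 256 + 1024 + 8192 + 32768
= 42304


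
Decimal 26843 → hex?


Divide by 16 repeatedly:
26843 ÷ 16 = 1677 remainder 11 (B)
1677 ÷ 16 = 104 remainder 13 (D)
104 ÷ 16 = 6 remainder 8 (8)
6 ÷ 16 = 0 remainder 6 (6)
Reading remainders bottom-up:
= 0x68DB


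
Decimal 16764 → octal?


Divide by 8 repeatedly:
16764 ÷ 8 = 2095 remainder 4
2095 ÷ 8 = 261 remainder 7
261 ÷ 8 = 32 remainder 5
32 ÷ 8 = 4 remainder 0
4 ÷ 8 = 0 remainder 4
Reading remainders bottom-up:
= 0o40574


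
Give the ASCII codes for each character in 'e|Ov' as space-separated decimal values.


String: 'e|Ov'  (4 characters)
Per-character ASCII lookup:
  'e': lowercase starts at 97: 'e' = 97 + 4 = 101
  '|': special character: '|' = 124
  'O': uppercase starts at 65: 'O' = 65 + 14 = 79
  'v': lowercase starts at 97: 'v' = 97 + 21 = 118
= 101 124 79 118


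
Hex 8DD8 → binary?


Each hex digit → 4 binary bits:
  8 = 1000
  D = 1101
  D = 1101
  8 = 1000
Concatenate: 1000 1101 1101 1000
= 1000110111011000


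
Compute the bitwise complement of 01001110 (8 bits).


Original: 01001110
Invert all bits:
  bit 0: 0 → 1
  bit 1: 1 → 0
  bit 2: 0 → 1
  bit 3: 0 → 1
  bit 4: 1 → 0
  bit 5: 1 → 0
  bit 6: 1 → 0
  bit 7: 0 → 1
= 10110001


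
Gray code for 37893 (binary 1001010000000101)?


Binary: 1001010000000101
Gray code: G = B XOR (B >> 1)
B >> 1 = 0100101000000010
1001010000000101 XOR 0100101000000010:
  1 XOR 0 = 1
  0 XOR 1 = 1
  0 XOR 0 = 0
  1 XOR 0 = 1
  0 XOR 1 = 1
  1 XOR 0 = 1
  0 XOR 1 = 1
  0 XOR 0 = 0
  0 XOR 0 = 0
  0 XOR 0 = 0
  0 XOR 0 = 0
  0 XOR 0 = 0
  0 XOR 0 = 0
  1 XOR 0 = 1
  0 XOR 1 = 1
  1 XOR 0 = 1
= 1101111000000111


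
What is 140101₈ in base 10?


Positional values:
Position 0: 1 × 8^0 = 1
Position 1: 0 × 8^1 = 0
Position 2: 1 × 8^2 = 64
Position 3: 0 × 8^3 = 0
Position 4: 4 × 8^4 = 16384
Position 5: 1 × 8^5 = 32768
Sum = 1 + 0 + 64 + 0 + 16384 + 32768
= 49217


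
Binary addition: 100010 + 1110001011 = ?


Align and add column by column (LSB to MSB, carry propagating):
  00000100010
+ 01110001011
  -----------
  col 0: 0 + 1 + 0 (carry in) = 1 → bit 1, carry out 0
  col 1: 1 + 1 + 0 (carry in) = 2 → bit 0, carry out 1
  col 2: 0 + 0 + 1 (carry in) = 1 → bit 1, carry out 0
  col 3: 0 + 1 + 0 (carry in) = 1 → bit 1, carry out 0
  col 4: 0 + 0 + 0 (carry in) = 0 → bit 0, carry out 0
  col 5: 1 + 0 + 0 (carry in) = 1 → bit 1, carry out 0
  col 6: 0 + 0 + 0 (carry in) = 0 → bit 0, carry out 0
  col 7: 0 + 1 + 0 (carry in) = 1 → bit 1, carry out 0
  col 8: 0 + 1 + 0 (carry in) = 1 → bit 1, carry out 0
  col 9: 0 + 1 + 0 (carry in) = 1 → bit 1, carry out 0
  col 10: 0 + 0 + 0 (carry in) = 0 → bit 0, carry out 0
Reading bits MSB→LSB: 01110101101
Strip leading zeros: 1110101101
= 1110101101


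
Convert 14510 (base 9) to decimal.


Positional values (base 9):
  0 × 9^0 = 0 × 1 = 0
  1 × 9^1 = 1 × 9 = 9
  5 × 9^2 = 5 × 81 = 405
  4 × 9^3 = 4 × 729 = 2916
  1 × 9^4 = 1 × 6561 = 6561
Sum = 0 + 9 + 405 + 2916 + 6561
= 9891


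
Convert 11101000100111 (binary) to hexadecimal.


Group into 4-bit nibbles: 0011101000100111
  0011 = 3
  1010 = A
  0010 = 2
  0111 = 7
= 0x3A27


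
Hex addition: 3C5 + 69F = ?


Align and add column by column (LSB to MSB, each column mod 16 with carry):
  03C5
+ 069F
  ----
  col 0: 5(5) + F(15) + 0 (carry in) = 20 → 4(4), carry out 1
  col 1: C(12) + 9(9) + 1 (carry in) = 22 → 6(6), carry out 1
  col 2: 3(3) + 6(6) + 1 (carry in) = 10 → A(10), carry out 0
  col 3: 0(0) + 0(0) + 0 (carry in) = 0 → 0(0), carry out 0
Reading digits MSB→LSB: 0A64
Strip leading zeros: A64
= 0xA64


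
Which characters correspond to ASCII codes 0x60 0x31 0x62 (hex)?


Codes (hex): 0x60 0x31 0x62
Per-code ASCII lookup:
  0x60 = 96  (special character) → '`'
  0x31 = 49  (range 48-57: digits, 49 - 48 = 1) → '1'
  0x62 = 98  (range 97-122: lowercase, 98 - 97 = 1) → 'b'
= '`1b'


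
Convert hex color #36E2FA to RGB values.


Hex: #36E2FA
R = 36₁₆ = 54
G = E2₁₆ = 226
B = FA₁₆ = 250
= RGB(54, 226, 250)


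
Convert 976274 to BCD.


Each digit → 4-bit binary:
  9 → 1001
  7 → 0111
  6 → 0110
  2 → 0010
  7 → 0111
  4 → 0100
= 1001 0111 0110 0010 0111 0100


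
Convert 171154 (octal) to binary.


Each octal digit → 3 binary bits:
  1 = 001
  7 = 111
  1 = 001
  1 = 001
  5 = 101
  4 = 100
Concatenate: 001 111 001 001 101 100
= 001111001001101100


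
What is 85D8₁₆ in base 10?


Positional values:
Position 0: 8 × 16^0 = 8 × 1 = 8
Position 1: D × 16^1 = 13 × 16 = 208
Position 2: 5 × 16^2 = 5 × 256 = 1280
Position 3: 8 × 16^3 = 8 × 4096 = 32768
Sum = 8 + 208 + 1280 + 32768
= 34264


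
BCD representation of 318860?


Each digit → 4-bit binary:
  3 → 0011
  1 → 0001
  8 → 1000
  8 → 1000
  6 → 0110
  0 → 0000
= 0011 0001 1000 1000 0110 0000


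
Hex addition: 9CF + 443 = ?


Align and add column by column (LSB to MSB, each column mod 16 with carry):
  09CF
+ 0443
  ----
  col 0: F(15) + 3(3) + 0 (carry in) = 18 → 2(2), carry out 1
  col 1: C(12) + 4(4) + 1 (carry in) = 17 → 1(1), carry out 1
  col 2: 9(9) + 4(4) + 1 (carry in) = 14 → E(14), carry out 0
  col 3: 0(0) + 0(0) + 0 (carry in) = 0 → 0(0), carry out 0
Reading digits MSB→LSB: 0E12
Strip leading zeros: E12
= 0xE12


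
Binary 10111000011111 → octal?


Group into 3-bit groups: 010111000011111
  010 = 2
  111 = 7
  000 = 0
  011 = 3
  111 = 7
= 0o27037


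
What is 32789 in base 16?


Divide by 16 repeatedly:
32789 ÷ 16 = 2049 remainder 5 (5)
2049 ÷ 16 = 128 remainder 1 (1)
128 ÷ 16 = 8 remainder 0 (0)
8 ÷ 16 = 0 remainder 8 (8)
Reading remainders bottom-up:
= 0x8015


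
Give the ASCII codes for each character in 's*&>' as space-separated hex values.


String: 's*&>'  (4 characters)
Per-character ASCII lookup:
  's': lowercase starts at 97: 's' = 97 + 18 = 115 → 0x73
  '*': special character: '*' = 42 → 0x2A
  '&': special character: '&' = 38 → 0x26
  '>': special character: '>' = 62 → 0x3E
= 0x73 0x2A 0x26 0x3E


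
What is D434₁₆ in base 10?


Positional values:
Position 0: 4 × 16^0 = 4 × 1 = 4
Position 1: 3 × 16^1 = 3 × 16 = 48
Position 2: 4 × 16^2 = 4 × 256 = 1024
Position 3: D × 16^3 = 13 × 4096 = 53248
Sum = 4 + 48 + 1024 + 53248
= 54324


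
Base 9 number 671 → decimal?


Positional values (base 9):
  1 × 9^0 = 1 × 1 = 1
  7 × 9^1 = 7 × 9 = 63
  6 × 9^2 = 6 × 81 = 486
Sum = 1 + 63 + 486
= 550


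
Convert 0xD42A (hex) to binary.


Each hex digit → 4 binary bits:
  D = 1101
  4 = 0100
  2 = 0010
  A = 1010
Concatenate: 1101 0100 0010 1010
= 1101010000101010


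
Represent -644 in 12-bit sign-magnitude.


Sign bit: 1 (negative)
Magnitude: 644 = 01010000100
= 101010000100


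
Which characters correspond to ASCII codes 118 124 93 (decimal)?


Codes (decimal): 118 124 93
Per-code ASCII lookup:
  118  (range 97-122: lowercase, 118 - 97 = 21) → 'v'
  124  (special character) → '|'
  93  (special character) → ']'
= 'v|]'


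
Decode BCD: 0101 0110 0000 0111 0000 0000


Each 4-bit group → digit:
  0101 → 5
  0110 → 6
  0000 → 0
  0111 → 7
  0000 → 0
  0000 → 0
= 560700


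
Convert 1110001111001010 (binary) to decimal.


Positional values:
Bit 1: 1 × 2^1 = 2
Bit 3: 1 × 2^3 = 8
Bit 6: 1 × 2^6 = 64
Bit 7: 1 × 2^7 = 128
Bit 8: 1 × 2^8 = 256
Bit 9: 1 × 2^9 = 512
Bit 13: 1 × 2^13 = 8192
Bit 14: 1 × 2^14 = 16384
Bit 15: 1 × 2^15 = 32768
Sum = 2 + 8 + 64 + 128 + 256 + 512 + 8192 + 16384 + 32768
= 58314


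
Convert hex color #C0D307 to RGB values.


Hex: #C0D307
R = C0₁₆ = 192
G = D3₁₆ = 211
B = 07₁₆ = 7
= RGB(192, 211, 7)


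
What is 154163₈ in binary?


Each octal digit → 3 binary bits:
  1 = 001
  5 = 101
  4 = 100
  1 = 001
  6 = 110
  3 = 011
Concatenate: 001 101 100 001 110 011
= 001101100001110011


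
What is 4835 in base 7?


Divide by 7 repeatedly:
4835 ÷ 7 = 690 remainder 5
690 ÷ 7 = 98 remainder 4
98 ÷ 7 = 14 remainder 0
14 ÷ 7 = 2 remainder 0
2 ÷ 7 = 0 remainder 2
Reading remainders bottom-up:
= 20045


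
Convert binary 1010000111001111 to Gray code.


Binary: 1010000111001111
Gray code: G = B XOR (B >> 1)
B >> 1 = 0101000011100111
1010000111001111 XOR 0101000011100111:
  1 XOR 0 = 1
  0 XOR 1 = 1
  1 XOR 0 = 1
  0 XOR 1 = 1
  0 XOR 0 = 0
  0 XOR 0 = 0
  0 XOR 0 = 0
  1 XOR 0 = 1
  1 XOR 1 = 0
  1 XOR 1 = 0
  0 XOR 1 = 1
  0 XOR 0 = 0
  1 XOR 0 = 1
  1 XOR 1 = 0
  1 XOR 1 = 0
  1 XOR 1 = 0
= 1111000100101000


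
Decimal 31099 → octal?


Divide by 8 repeatedly:
31099 ÷ 8 = 3887 remainder 3
3887 ÷ 8 = 485 remainder 7
485 ÷ 8 = 60 remainder 5
60 ÷ 8 = 7 remainder 4
7 ÷ 8 = 0 remainder 7
Reading remainders bottom-up:
= 0o74573


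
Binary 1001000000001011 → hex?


Group into 4-bit nibbles: 1001000000001011
  1001 = 9
  0000 = 0
  0000 = 0
  1011 = B
= 0x900B


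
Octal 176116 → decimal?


Positional values:
Position 0: 6 × 8^0 = 6
Position 1: 1 × 8^1 = 8
Position 2: 1 × 8^2 = 64
Position 3: 6 × 8^3 = 3072
Position 4: 7 × 8^4 = 28672
Position 5: 1 × 8^5 = 32768
Sum = 6 + 8 + 64 + 3072 + 28672 + 32768
= 64590


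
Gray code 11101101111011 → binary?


Gray code: 11101101111011
MSB stays the same: 1
Each subsequent bit = prev_binary XOR current_gray:
  B[1] = 1 XOR 1 = 0
  B[2] = 0 XOR 1 = 1
  B[3] = 1 XOR 0 = 1
  B[4] = 1 XOR 1 = 0
  B[5] = 0 XOR 1 = 1
  B[6] = 1 XOR 0 = 1
  B[7] = 1 XOR 1 = 0
  B[8] = 0 XOR 1 = 1
  B[9] = 1 XOR 1 = 0
  B[10] = 0 XOR 1 = 1
  B[11] = 1 XOR 0 = 1
  B[12] = 1 XOR 1 = 0
  B[13] = 0 XOR 1 = 1
= 10110110101101 (11693 decimal)


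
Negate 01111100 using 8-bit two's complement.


Original: 01111100
Step 1 - Invert all bits: 10000011
Step 2 - Add 1: 10000011 + 1
= 10000100 (represents -124)


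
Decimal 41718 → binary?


Divide by 2 repeatedly:
41718 ÷ 2 = 20859 remainder 0
20859 ÷ 2 = 10429 remainder 1
10429 ÷ 2 = 5214 remainder 1
5214 ÷ 2 = 2607 remainder 0
2607 ÷ 2 = 1303 remainder 1
1303 ÷ 2 = 651 remainder 1
651 ÷ 2 = 325 remainder 1
325 ÷ 2 = 162 remainder 1
162 ÷ 2 = 81 remainder 0
81 ÷ 2 = 40 remainder 1
40 ÷ 2 = 20 remainder 0
20 ÷ 2 = 10 remainder 0
10 ÷ 2 = 5 remainder 0
5 ÷ 2 = 2 remainder 1
2 ÷ 2 = 1 remainder 0
1 ÷ 2 = 0 remainder 1
Reading remainders bottom-up:
= 1010001011110110


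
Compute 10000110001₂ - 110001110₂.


Align and subtract column by column (LSB to MSB, borrowing when needed):
  10000110001
- 00110001110
  -----------
  col 0: (1 - 0 borrow-in) - 0 → 1 - 0 = 1, borrow out 0
  col 1: (0 - 0 borrow-in) - 1 → borrow from next column: (0+2) - 1 = 1, borrow out 1
  col 2: (0 - 1 borrow-in) - 1 → borrow from next column: (-1+2) - 1 = 0, borrow out 1
  col 3: (0 - 1 borrow-in) - 1 → borrow from next column: (-1+2) - 1 = 0, borrow out 1
  col 4: (1 - 1 borrow-in) - 0 → 0 - 0 = 0, borrow out 0
  col 5: (1 - 0 borrow-in) - 0 → 1 - 0 = 1, borrow out 0
  col 6: (0 - 0 borrow-in) - 0 → 0 - 0 = 0, borrow out 0
  col 7: (0 - 0 borrow-in) - 1 → borrow from next column: (0+2) - 1 = 1, borrow out 1
  col 8: (0 - 1 borrow-in) - 1 → borrow from next column: (-1+2) - 1 = 0, borrow out 1
  col 9: (0 - 1 borrow-in) - 0 → borrow from next column: (-1+2) - 0 = 1, borrow out 1
  col 10: (1 - 1 borrow-in) - 0 → 0 - 0 = 0, borrow out 0
Reading bits MSB→LSB: 01010100011
Strip leading zeros: 1010100011
= 1010100011


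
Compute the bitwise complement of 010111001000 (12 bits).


Original: 010111001000
Invert all bits:
  bit 0: 0 → 1
  bit 1: 1 → 0
  bit 2: 0 → 1
  bit 3: 1 → 0
  bit 4: 1 → 0
  bit 5: 1 → 0
  bit 6: 0 → 1
  bit 7: 0 → 1
  bit 8: 1 → 0
  bit 9: 0 → 1
  bit 10: 0 → 1
  bit 11: 0 → 1
= 101000110111


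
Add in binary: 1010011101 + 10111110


Align and add column by column (LSB to MSB, carry propagating):
  01010011101
+ 00010111110
  -----------
  col 0: 1 + 0 + 0 (carry in) = 1 → bit 1, carry out 0
  col 1: 0 + 1 + 0 (carry in) = 1 → bit 1, carry out 0
  col 2: 1 + 1 + 0 (carry in) = 2 → bit 0, carry out 1
  col 3: 1 + 1 + 1 (carry in) = 3 → bit 1, carry out 1
  col 4: 1 + 1 + 1 (carry in) = 3 → bit 1, carry out 1
  col 5: 0 + 1 + 1 (carry in) = 2 → bit 0, carry out 1
  col 6: 0 + 0 + 1 (carry in) = 1 → bit 1, carry out 0
  col 7: 1 + 1 + 0 (carry in) = 2 → bit 0, carry out 1
  col 8: 0 + 0 + 1 (carry in) = 1 → bit 1, carry out 0
  col 9: 1 + 0 + 0 (carry in) = 1 → bit 1, carry out 0
  col 10: 0 + 0 + 0 (carry in) = 0 → bit 0, carry out 0
Reading bits MSB→LSB: 01101011011
Strip leading zeros: 1101011011
= 1101011011


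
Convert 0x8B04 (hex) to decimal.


Positional values:
Position 0: 4 × 16^0 = 4 × 1 = 4
Position 1: 0 × 16^1 = 0 × 16 = 0
Position 2: B × 16^2 = 11 × 256 = 2816
Position 3: 8 × 16^3 = 8 × 4096 = 32768
Sum = 4 + 0 + 2816 + 32768
= 35588


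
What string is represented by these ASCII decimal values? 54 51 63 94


Codes (decimal): 54 51 63 94
Per-code ASCII lookup:
  54  (range 48-57: digits, 54 - 48 = 6) → '6'
  51  (range 48-57: digits, 51 - 48 = 3) → '3'
  63  (special character) → '?'
  94  (special character) → '^'
= '63?^'


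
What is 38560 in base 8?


Divide by 8 repeatedly:
38560 ÷ 8 = 4820 remainder 0
4820 ÷ 8 = 602 remainder 4
602 ÷ 8 = 75 remainder 2
75 ÷ 8 = 9 remainder 3
9 ÷ 8 = 1 remainder 1
1 ÷ 8 = 0 remainder 1
Reading remainders bottom-up:
= 0o113240


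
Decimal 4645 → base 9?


Divide by 9 repeatedly:
4645 ÷ 9 = 516 remainder 1
516 ÷ 9 = 57 remainder 3
57 ÷ 9 = 6 remainder 3
6 ÷ 9 = 0 remainder 6
Reading remainders bottom-up:
= 6331


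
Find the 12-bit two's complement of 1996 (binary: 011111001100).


Original: 011111001100
Step 1 - Invert all bits: 100000110011
Step 2 - Add 1: 100000110011 + 1
= 100000110100 (represents -1996)


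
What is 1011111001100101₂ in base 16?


Group into 4-bit nibbles: 1011111001100101
  1011 = B
  1110 = E
  0110 = 6
  0101 = 5
= 0xBE65


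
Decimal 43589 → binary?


Divide by 2 repeatedly:
43589 ÷ 2 = 21794 remainder 1
21794 ÷ 2 = 10897 remainder 0
10897 ÷ 2 = 5448 remainder 1
5448 ÷ 2 = 2724 remainder 0
2724 ÷ 2 = 1362 remainder 0
1362 ÷ 2 = 681 remainder 0
681 ÷ 2 = 340 remainder 1
340 ÷ 2 = 170 remainder 0
170 ÷ 2 = 85 remainder 0
85 ÷ 2 = 42 remainder 1
42 ÷ 2 = 21 remainder 0
21 ÷ 2 = 10 remainder 1
10 ÷ 2 = 5 remainder 0
5 ÷ 2 = 2 remainder 1
2 ÷ 2 = 1 remainder 0
1 ÷ 2 = 0 remainder 1
Reading remainders bottom-up:
= 1010101001000101


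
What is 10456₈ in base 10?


Positional values:
Position 0: 6 × 8^0 = 6
Position 1: 5 × 8^1 = 40
Position 2: 4 × 8^2 = 256
Position 3: 0 × 8^3 = 0
Position 4: 1 × 8^4 = 4096
Sum = 6 + 40 + 256 + 0 + 4096
= 4398


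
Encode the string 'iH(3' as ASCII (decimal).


String: 'iH(3'  (4 characters)
Per-character ASCII lookup:
  'i': lowercase starts at 97: 'i' = 97 + 8 = 105
  'H': uppercase starts at 65: 'H' = 65 + 7 = 72
  '(': special character: '(' = 40
  '3': digits start at 48: '3' = 48 + 3 = 51
= 105 72 40 51


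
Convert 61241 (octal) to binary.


Each octal digit → 3 binary bits:
  6 = 110
  1 = 001
  2 = 010
  4 = 100
  1 = 001
Concatenate: 110 001 010 100 001
= 110001010100001


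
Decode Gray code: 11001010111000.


Gray code: 11001010111000
MSB stays the same: 1
Each subsequent bit = prev_binary XOR current_gray:
  B[1] = 1 XOR 1 = 0
  B[2] = 0 XOR 0 = 0
  B[3] = 0 XOR 0 = 0
  B[4] = 0 XOR 1 = 1
  B[5] = 1 XOR 0 = 1
  B[6] = 1 XOR 1 = 0
  B[7] = 0 XOR 0 = 0
  B[8] = 0 XOR 1 = 1
  B[9] = 1 XOR 1 = 0
  B[10] = 0 XOR 1 = 1
  B[11] = 1 XOR 0 = 1
  B[12] = 1 XOR 0 = 1
  B[13] = 1 XOR 0 = 1
= 10001100101111 (9007 decimal)


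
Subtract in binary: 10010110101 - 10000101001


Align and subtract column by column (LSB to MSB, borrowing when needed):
  10010110101
- 10000101001
  -----------
  col 0: (1 - 0 borrow-in) - 1 → 1 - 1 = 0, borrow out 0
  col 1: (0 - 0 borrow-in) - 0 → 0 - 0 = 0, borrow out 0
  col 2: (1 - 0 borrow-in) - 0 → 1 - 0 = 1, borrow out 0
  col 3: (0 - 0 borrow-in) - 1 → borrow from next column: (0+2) - 1 = 1, borrow out 1
  col 4: (1 - 1 borrow-in) - 0 → 0 - 0 = 0, borrow out 0
  col 5: (1 - 0 borrow-in) - 1 → 1 - 1 = 0, borrow out 0
  col 6: (0 - 0 borrow-in) - 0 → 0 - 0 = 0, borrow out 0
  col 7: (1 - 0 borrow-in) - 0 → 1 - 0 = 1, borrow out 0
  col 8: (0 - 0 borrow-in) - 0 → 0 - 0 = 0, borrow out 0
  col 9: (0 - 0 borrow-in) - 0 → 0 - 0 = 0, borrow out 0
  col 10: (1 - 0 borrow-in) - 1 → 1 - 1 = 0, borrow out 0
Reading bits MSB→LSB: 00010001100
Strip leading zeros: 10001100
= 10001100


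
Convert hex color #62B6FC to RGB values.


Hex: #62B6FC
R = 62₁₆ = 98
G = B6₁₆ = 182
B = FC₁₆ = 252
= RGB(98, 182, 252)


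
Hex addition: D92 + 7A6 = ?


Align and add column by column (LSB to MSB, each column mod 16 with carry):
  0D92
+ 07A6
  ----
  col 0: 2(2) + 6(6) + 0 (carry in) = 8 → 8(8), carry out 0
  col 1: 9(9) + A(10) + 0 (carry in) = 19 → 3(3), carry out 1
  col 2: D(13) + 7(7) + 1 (carry in) = 21 → 5(5), carry out 1
  col 3: 0(0) + 0(0) + 1 (carry in) = 1 → 1(1), carry out 0
Reading digits MSB→LSB: 1538
Strip leading zeros: 1538
= 0x1538


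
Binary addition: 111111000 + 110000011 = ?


Align and add column by column (LSB to MSB, carry propagating):
  0111111000
+ 0110000011
  ----------
  col 0: 0 + 1 + 0 (carry in) = 1 → bit 1, carry out 0
  col 1: 0 + 1 + 0 (carry in) = 1 → bit 1, carry out 0
  col 2: 0 + 0 + 0 (carry in) = 0 → bit 0, carry out 0
  col 3: 1 + 0 + 0 (carry in) = 1 → bit 1, carry out 0
  col 4: 1 + 0 + 0 (carry in) = 1 → bit 1, carry out 0
  col 5: 1 + 0 + 0 (carry in) = 1 → bit 1, carry out 0
  col 6: 1 + 0 + 0 (carry in) = 1 → bit 1, carry out 0
  col 7: 1 + 1 + 0 (carry in) = 2 → bit 0, carry out 1
  col 8: 1 + 1 + 1 (carry in) = 3 → bit 1, carry out 1
  col 9: 0 + 0 + 1 (carry in) = 1 → bit 1, carry out 0
Reading bits MSB→LSB: 1101111011
Strip leading zeros: 1101111011
= 1101111011


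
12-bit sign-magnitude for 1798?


Sign bit: 0 (positive)
Magnitude: 1798 = 11100000110
= 011100000110


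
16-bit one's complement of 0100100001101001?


Original: 0100100001101001
Invert all bits:
  bit 0: 0 → 1
  bit 1: 1 → 0
  bit 2: 0 → 1
  bit 3: 0 → 1
  bit 4: 1 → 0
  bit 5: 0 → 1
  bit 6: 0 → 1
  bit 7: 0 → 1
  bit 8: 0 → 1
  bit 9: 1 → 0
  bit 10: 1 → 0
  bit 11: 0 → 1
  bit 12: 1 → 0
  bit 13: 0 → 1
  bit 14: 0 → 1
  bit 15: 1 → 0
= 1011011110010110


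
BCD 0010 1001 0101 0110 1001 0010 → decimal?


Each 4-bit group → digit:
  0010 → 2
  1001 → 9
  0101 → 5
  0110 → 6
  1001 → 9
  0010 → 2
= 295692


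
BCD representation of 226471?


Each digit → 4-bit binary:
  2 → 0010
  2 → 0010
  6 → 0110
  4 → 0100
  7 → 0111
  1 → 0001
= 0010 0010 0110 0100 0111 0001


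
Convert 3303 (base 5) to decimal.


Positional values (base 5):
  3 × 5^0 = 3 × 1 = 3
  0 × 5^1 = 0 × 5 = 0
  3 × 5^2 = 3 × 25 = 75
  3 × 5^3 = 3 × 125 = 375
Sum = 3 + 0 + 75 + 375
= 453


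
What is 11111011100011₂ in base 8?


Group into 3-bit groups: 011111011100011
  011 = 3
  111 = 7
  011 = 3
  100 = 4
  011 = 3
= 0o37343


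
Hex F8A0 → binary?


Each hex digit → 4 binary bits:
  F = 1111
  8 = 1000
  A = 1010
  0 = 0000
Concatenate: 1111 1000 1010 0000
= 1111100010100000


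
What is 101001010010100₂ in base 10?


Positional values:
Bit 2: 1 × 2^2 = 4
Bit 4: 1 × 2^4 = 16
Bit 7: 1 × 2^7 = 128
Bit 9: 1 × 2^9 = 512
Bit 12: 1 × 2^12 = 4096
Bit 14: 1 × 2^14 = 16384
Sum = 4 + 16 + 128 + 512 + 4096 + 16384
= 21140


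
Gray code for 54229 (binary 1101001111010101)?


Binary: 1101001111010101
Gray code: G = B XOR (B >> 1)
B >> 1 = 0110100111101010
1101001111010101 XOR 0110100111101010:
  1 XOR 0 = 1
  1 XOR 1 = 0
  0 XOR 1 = 1
  1 XOR 0 = 1
  0 XOR 1 = 1
  0 XOR 0 = 0
  1 XOR 0 = 1
  1 XOR 1 = 0
  1 XOR 1 = 0
  1 XOR 1 = 0
  0 XOR 1 = 1
  1 XOR 0 = 1
  0 XOR 1 = 1
  1 XOR 0 = 1
  0 XOR 1 = 1
  1 XOR 0 = 1
= 1011101000111111


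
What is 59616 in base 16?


Divide by 16 repeatedly:
59616 ÷ 16 = 3726 remainder 0 (0)
3726 ÷ 16 = 232 remainder 14 (E)
232 ÷ 16 = 14 remainder 8 (8)
14 ÷ 16 = 0 remainder 14 (E)
Reading remainders bottom-up:
= 0xE8E0


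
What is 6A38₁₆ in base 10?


Positional values:
Position 0: 8 × 16^0 = 8 × 1 = 8
Position 1: 3 × 16^1 = 3 × 16 = 48
Position 2: A × 16^2 = 10 × 256 = 2560
Position 3: 6 × 16^3 = 6 × 4096 = 24576
Sum = 8 + 48 + 2560 + 24576
= 27192


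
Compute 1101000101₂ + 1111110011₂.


Align and add column by column (LSB to MSB, carry propagating):
  01101000101
+ 01111110011
  -----------
  col 0: 1 + 1 + 0 (carry in) = 2 → bit 0, carry out 1
  col 1: 0 + 1 + 1 (carry in) = 2 → bit 0, carry out 1
  col 2: 1 + 0 + 1 (carry in) = 2 → bit 0, carry out 1
  col 3: 0 + 0 + 1 (carry in) = 1 → bit 1, carry out 0
  col 4: 0 + 1 + 0 (carry in) = 1 → bit 1, carry out 0
  col 5: 0 + 1 + 0 (carry in) = 1 → bit 1, carry out 0
  col 6: 1 + 1 + 0 (carry in) = 2 → bit 0, carry out 1
  col 7: 0 + 1 + 1 (carry in) = 2 → bit 0, carry out 1
  col 8: 1 + 1 + 1 (carry in) = 3 → bit 1, carry out 1
  col 9: 1 + 1 + 1 (carry in) = 3 → bit 1, carry out 1
  col 10: 0 + 0 + 1 (carry in) = 1 → bit 1, carry out 0
Reading bits MSB→LSB: 11100111000
Strip leading zeros: 11100111000
= 11100111000


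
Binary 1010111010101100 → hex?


Group into 4-bit nibbles: 1010111010101100
  1010 = A
  1110 = E
  1010 = A
  1100 = C
= 0xAEAC


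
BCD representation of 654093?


Each digit → 4-bit binary:
  6 → 0110
  5 → 0101
  4 → 0100
  0 → 0000
  9 → 1001
  3 → 0011
= 0110 0101 0100 0000 1001 0011


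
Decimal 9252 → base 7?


Divide by 7 repeatedly:
9252 ÷ 7 = 1321 remainder 5
1321 ÷ 7 = 188 remainder 5
188 ÷ 7 = 26 remainder 6
26 ÷ 7 = 3 remainder 5
3 ÷ 7 = 0 remainder 3
Reading remainders bottom-up:
= 35655


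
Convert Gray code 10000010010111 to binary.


Gray code: 10000010010111
MSB stays the same: 1
Each subsequent bit = prev_binary XOR current_gray:
  B[1] = 1 XOR 0 = 1
  B[2] = 1 XOR 0 = 1
  B[3] = 1 XOR 0 = 1
  B[4] = 1 XOR 0 = 1
  B[5] = 1 XOR 0 = 1
  B[6] = 1 XOR 1 = 0
  B[7] = 0 XOR 0 = 0
  B[8] = 0 XOR 0 = 0
  B[9] = 0 XOR 1 = 1
  B[10] = 1 XOR 0 = 1
  B[11] = 1 XOR 1 = 0
  B[12] = 0 XOR 1 = 1
  B[13] = 1 XOR 1 = 0
= 11111100011010 (16154 decimal)


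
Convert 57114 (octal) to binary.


Each octal digit → 3 binary bits:
  5 = 101
  7 = 111
  1 = 001
  1 = 001
  4 = 100
Concatenate: 101 111 001 001 100
= 101111001001100


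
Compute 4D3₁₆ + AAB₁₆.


Align and add column by column (LSB to MSB, each column mod 16 with carry):
  04D3
+ 0AAB
  ----
  col 0: 3(3) + B(11) + 0 (carry in) = 14 → E(14), carry out 0
  col 1: D(13) + A(10) + 0 (carry in) = 23 → 7(7), carry out 1
  col 2: 4(4) + A(10) + 1 (carry in) = 15 → F(15), carry out 0
  col 3: 0(0) + 0(0) + 0 (carry in) = 0 → 0(0), carry out 0
Reading digits MSB→LSB: 0F7E
Strip leading zeros: F7E
= 0xF7E


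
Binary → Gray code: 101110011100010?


Binary: 101110011100010
Gray code: G = B XOR (B >> 1)
B >> 1 = 010111001110001
101110011100010 XOR 010111001110001:
  1 XOR 0 = 1
  0 XOR 1 = 1
  1 XOR 0 = 1
  1 XOR 1 = 0
  1 XOR 1 = 0
  0 XOR 1 = 1
  0 XOR 0 = 0
  1 XOR 0 = 1
  1 XOR 1 = 0
  1 XOR 1 = 0
  0 XOR 1 = 1
  0 XOR 0 = 0
  0 XOR 0 = 0
  1 XOR 0 = 1
  0 XOR 1 = 1
= 111001010010011


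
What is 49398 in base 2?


Divide by 2 repeatedly:
49398 ÷ 2 = 24699 remainder 0
24699 ÷ 2 = 12349 remainder 1
12349 ÷ 2 = 6174 remainder 1
6174 ÷ 2 = 3087 remainder 0
3087 ÷ 2 = 1543 remainder 1
1543 ÷ 2 = 771 remainder 1
771 ÷ 2 = 385 remainder 1
385 ÷ 2 = 192 remainder 1
192 ÷ 2 = 96 remainder 0
96 ÷ 2 = 48 remainder 0
48 ÷ 2 = 24 remainder 0
24 ÷ 2 = 12 remainder 0
12 ÷ 2 = 6 remainder 0
6 ÷ 2 = 3 remainder 0
3 ÷ 2 = 1 remainder 1
1 ÷ 2 = 0 remainder 1
Reading remainders bottom-up:
= 1100000011110110


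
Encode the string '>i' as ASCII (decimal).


String: '>i'  (2 characters)
Per-character ASCII lookup:
  '>': special character: '>' = 62
  'i': lowercase starts at 97: 'i' = 97 + 8 = 105
= 62 105


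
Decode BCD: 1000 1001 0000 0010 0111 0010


Each 4-bit group → digit:
  1000 → 8
  1001 → 9
  0000 → 0
  0010 → 2
  0111 → 7
  0010 → 2
= 890272


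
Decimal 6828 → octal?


Divide by 8 repeatedly:
6828 ÷ 8 = 853 remainder 4
853 ÷ 8 = 106 remainder 5
106 ÷ 8 = 13 remainder 2
13 ÷ 8 = 1 remainder 5
1 ÷ 8 = 0 remainder 1
Reading remainders bottom-up:
= 0o15254


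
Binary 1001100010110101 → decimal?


Positional values:
Bit 0: 1 × 2^0 = 1
Bit 2: 1 × 2^2 = 4
Bit 4: 1 × 2^4 = 16
Bit 5: 1 × 2^5 = 32
Bit 7: 1 × 2^7 = 128
Bit 11: 1 × 2^11 = 2048
Bit 12: 1 × 2^12 = 4096
Bit 15: 1 × 2^15 = 32768
Sum = 1 + 4 + 16 + 32 + 128 + 2048 + 4096 + 32768
= 39093


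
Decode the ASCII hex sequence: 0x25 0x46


Codes (hex): 0x25 0x46
Per-code ASCII lookup:
  0x25 = 37  (special character) → '%'
  0x46 = 70  (range 65-90: uppercase, 70 - 65 = 5) → 'F'
= '%F'


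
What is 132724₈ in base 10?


Positional values:
Position 0: 4 × 8^0 = 4
Position 1: 2 × 8^1 = 16
Position 2: 7 × 8^2 = 448
Position 3: 2 × 8^3 = 1024
Position 4: 3 × 8^4 = 12288
Position 5: 1 × 8^5 = 32768
Sum = 4 + 16 + 448 + 1024 + 12288 + 32768
= 46548


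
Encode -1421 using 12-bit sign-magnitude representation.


Sign bit: 1 (negative)
Magnitude: 1421 = 10110001101
= 110110001101


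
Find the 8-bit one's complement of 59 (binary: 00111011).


Original: 00111011
Invert all bits:
  bit 0: 0 → 1
  bit 1: 0 → 1
  bit 2: 1 → 0
  bit 3: 1 → 0
  bit 4: 1 → 0
  bit 5: 0 → 1
  bit 6: 1 → 0
  bit 7: 1 → 0
= 11000100


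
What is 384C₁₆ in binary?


Each hex digit → 4 binary bits:
  3 = 0011
  8 = 1000
  4 = 0100
  C = 1100
Concatenate: 0011 1000 0100 1100
= 0011100001001100


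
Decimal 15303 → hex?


Divide by 16 repeatedly:
15303 ÷ 16 = 956 remainder 7 (7)
956 ÷ 16 = 59 remainder 12 (C)
59 ÷ 16 = 3 remainder 11 (B)
3 ÷ 16 = 0 remainder 3 (3)
Reading remainders bottom-up:
= 0x3BC7


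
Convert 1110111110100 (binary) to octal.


Group into 3-bit groups: 001110111110100
  001 = 1
  110 = 6
  111 = 7
  110 = 6
  100 = 4
= 0o16764


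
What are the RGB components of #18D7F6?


Hex: #18D7F6
R = 18₁₆ = 24
G = D7₁₆ = 215
B = F6₁₆ = 246
= RGB(24, 215, 246)


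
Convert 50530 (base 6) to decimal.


Positional values (base 6):
  0 × 6^0 = 0 × 1 = 0
  3 × 6^1 = 3 × 6 = 18
  5 × 6^2 = 5 × 36 = 180
  0 × 6^3 = 0 × 216 = 0
  5 × 6^4 = 5 × 1296 = 6480
Sum = 0 + 18 + 180 + 0 + 6480
= 6678


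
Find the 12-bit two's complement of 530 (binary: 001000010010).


Original: 001000010010
Step 1 - Invert all bits: 110111101101
Step 2 - Add 1: 110111101101 + 1
= 110111101110 (represents -530)


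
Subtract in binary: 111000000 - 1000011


Align and subtract column by column (LSB to MSB, borrowing when needed):
  111000000
- 001000011
  ---------
  col 0: (0 - 0 borrow-in) - 1 → borrow from next column: (0+2) - 1 = 1, borrow out 1
  col 1: (0 - 1 borrow-in) - 1 → borrow from next column: (-1+2) - 1 = 0, borrow out 1
  col 2: (0 - 1 borrow-in) - 0 → borrow from next column: (-1+2) - 0 = 1, borrow out 1
  col 3: (0 - 1 borrow-in) - 0 → borrow from next column: (-1+2) - 0 = 1, borrow out 1
  col 4: (0 - 1 borrow-in) - 0 → borrow from next column: (-1+2) - 0 = 1, borrow out 1
  col 5: (0 - 1 borrow-in) - 0 → borrow from next column: (-1+2) - 0 = 1, borrow out 1
  col 6: (1 - 1 borrow-in) - 1 → borrow from next column: (0+2) - 1 = 1, borrow out 1
  col 7: (1 - 1 borrow-in) - 0 → 0 - 0 = 0, borrow out 0
  col 8: (1 - 0 borrow-in) - 0 → 1 - 0 = 1, borrow out 0
Reading bits MSB→LSB: 101111101
Strip leading zeros: 101111101
= 101111101


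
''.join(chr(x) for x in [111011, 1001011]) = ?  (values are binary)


Codes (binary): 111011 1001011
Per-code ASCII lookup:
  111011 = 59  (special character) → ';'
  1001011 = 75  (range 65-90: uppercase, 75 - 65 = 10) → 'K'
= ';K'


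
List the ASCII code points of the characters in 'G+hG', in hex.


String: 'G+hG'  (4 characters)
Per-character ASCII lookup:
  'G': uppercase starts at 65: 'G' = 65 + 6 = 71 → 0x47
  '+': special character: '+' = 43 → 0x2B
  'h': lowercase starts at 97: 'h' = 97 + 7 = 104 → 0x68
  'G': uppercase starts at 65: 'G' = 65 + 6 = 71 → 0x47
= 0x47 0x2B 0x68 0x47


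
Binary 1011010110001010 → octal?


Group into 3-bit groups: 001011010110001010
  001 = 1
  011 = 3
  010 = 2
  110 = 6
  001 = 1
  010 = 2
= 0o132612


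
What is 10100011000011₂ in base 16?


Group into 4-bit nibbles: 0010100011000011
  0010 = 2
  1000 = 8
  1100 = C
  0011 = 3
= 0x28C3


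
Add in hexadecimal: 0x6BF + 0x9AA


Align and add column by column (LSB to MSB, each column mod 16 with carry):
  06BF
+ 09AA
  ----
  col 0: F(15) + A(10) + 0 (carry in) = 25 → 9(9), carry out 1
  col 1: B(11) + A(10) + 1 (carry in) = 22 → 6(6), carry out 1
  col 2: 6(6) + 9(9) + 1 (carry in) = 16 → 0(0), carry out 1
  col 3: 0(0) + 0(0) + 1 (carry in) = 1 → 1(1), carry out 0
Reading digits MSB→LSB: 1069
Strip leading zeros: 1069
= 0x1069


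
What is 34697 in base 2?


Divide by 2 repeatedly:
34697 ÷ 2 = 17348 remainder 1
17348 ÷ 2 = 8674 remainder 0
8674 ÷ 2 = 4337 remainder 0
4337 ÷ 2 = 2168 remainder 1
2168 ÷ 2 = 1084 remainder 0
1084 ÷ 2 = 542 remainder 0
542 ÷ 2 = 271 remainder 0
271 ÷ 2 = 135 remainder 1
135 ÷ 2 = 67 remainder 1
67 ÷ 2 = 33 remainder 1
33 ÷ 2 = 16 remainder 1
16 ÷ 2 = 8 remainder 0
8 ÷ 2 = 4 remainder 0
4 ÷ 2 = 2 remainder 0
2 ÷ 2 = 1 remainder 0
1 ÷ 2 = 0 remainder 1
Reading remainders bottom-up:
= 1000011110001001


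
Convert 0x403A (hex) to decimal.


Positional values:
Position 0: A × 16^0 = 10 × 1 = 10
Position 1: 3 × 16^1 = 3 × 16 = 48
Position 2: 0 × 16^2 = 0 × 256 = 0
Position 3: 4 × 16^3 = 4 × 4096 = 16384
Sum = 10 + 48 + 0 + 16384
= 16442


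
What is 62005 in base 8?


Divide by 8 repeatedly:
62005 ÷ 8 = 7750 remainder 5
7750 ÷ 8 = 968 remainder 6
968 ÷ 8 = 121 remainder 0
121 ÷ 8 = 15 remainder 1
15 ÷ 8 = 1 remainder 7
1 ÷ 8 = 0 remainder 1
Reading remainders bottom-up:
= 0o171065


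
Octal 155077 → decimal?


Positional values:
Position 0: 7 × 8^0 = 7
Position 1: 7 × 8^1 = 56
Position 2: 0 × 8^2 = 0
Position 3: 5 × 8^3 = 2560
Position 4: 5 × 8^4 = 20480
Position 5: 1 × 8^5 = 32768
Sum = 7 + 56 + 0 + 2560 + 20480 + 32768
= 55871


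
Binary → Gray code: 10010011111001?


Binary: 10010011111001
Gray code: G = B XOR (B >> 1)
B >> 1 = 01001001111100
10010011111001 XOR 01001001111100:
  1 XOR 0 = 1
  0 XOR 1 = 1
  0 XOR 0 = 0
  1 XOR 0 = 1
  0 XOR 1 = 1
  0 XOR 0 = 0
  1 XOR 0 = 1
  1 XOR 1 = 0
  1 XOR 1 = 0
  1 XOR 1 = 0
  1 XOR 1 = 0
  0 XOR 1 = 1
  0 XOR 0 = 0
  1 XOR 0 = 1
= 11011010000101
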